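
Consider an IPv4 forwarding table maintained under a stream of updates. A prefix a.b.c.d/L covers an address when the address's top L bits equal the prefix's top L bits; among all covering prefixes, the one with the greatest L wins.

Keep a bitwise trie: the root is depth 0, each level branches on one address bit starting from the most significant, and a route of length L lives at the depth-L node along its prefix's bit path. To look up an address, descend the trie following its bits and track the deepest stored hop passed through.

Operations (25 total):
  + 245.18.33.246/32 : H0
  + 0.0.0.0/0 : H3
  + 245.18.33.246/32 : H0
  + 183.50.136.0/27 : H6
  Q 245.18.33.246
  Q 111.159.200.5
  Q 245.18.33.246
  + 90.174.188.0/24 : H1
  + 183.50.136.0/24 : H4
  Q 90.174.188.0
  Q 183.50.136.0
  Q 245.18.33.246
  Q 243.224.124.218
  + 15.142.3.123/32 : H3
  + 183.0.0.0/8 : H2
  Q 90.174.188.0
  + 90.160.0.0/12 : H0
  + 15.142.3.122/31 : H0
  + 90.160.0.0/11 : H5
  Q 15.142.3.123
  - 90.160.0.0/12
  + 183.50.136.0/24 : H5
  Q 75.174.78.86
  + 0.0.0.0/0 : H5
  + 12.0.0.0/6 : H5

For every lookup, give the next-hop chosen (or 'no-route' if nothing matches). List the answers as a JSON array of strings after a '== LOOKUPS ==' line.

Process each operation:
  add 245.18.33.246/32 -> H0 at depth 32
  add 0.0.0.0/0 -> H3 at depth 0
  add 245.18.33.246/32 -> H0 at depth 32
  add 183.50.136.0/27 -> H6 at depth 27
  lookup 245.18.33.246: bits 11110101000100100010000111110110 walk d0:H3→d1:-→d2:-→d3:-→d4:-→d5:-→d6:-→d7:-→d8:-→d9:-→d10:-→d11:-→d12:-→d13:-→d14:-→d15:-→d16:-→d17:-→d18:-→d19:-→d20:-→d21:-→d22:-→d23:-→d24:-→d25:-→d26:-→d27:-→d28:-→d29:-→d30:-→d31:-→d32:H0 -> H0
  lookup 111.159.200.5: bits ε walk d0:H3 -> H3
  lookup 245.18.33.246: bits 11110101000100100010000111110110 walk d0:H3→d1:-→d2:-→d3:-→d4:-→d5:-→d6:-→d7:-→d8:-→d9:-→d10:-→d11:-→d12:-→d13:-→d14:-→d15:-→d16:-→d17:-→d18:-→d19:-→d20:-→d21:-→d22:-→d23:-→d24:-→d25:-→d26:-→d27:-→d28:-→d29:-→d30:-→d31:-→d32:H0 -> H0
  add 90.174.188.0/24 -> H1 at depth 24
  add 183.50.136.0/24 -> H4 at depth 24
  lookup 90.174.188.0: bits 010110101010111010111100 walk d0:H3→d1:-→d2:-→d3:-→d4:-→d5:-→d6:-→d7:-→d8:-→d9:-→d10:-→d11:-→d12:-→d13:-→d14:-→d15:-→d16:-→d17:-→d18:-→d19:-→d20:-→d21:-→d22:-→d23:-→d24:H1 -> H1
  lookup 183.50.136.0: bits 101101110011001010001000000 walk d0:H3→d1:-→d2:-→d3:-→d4:-→d5:-→d6:-→d7:-→d8:-→d9:-→d10:-→d11:-→d12:-→d13:-→d14:-→d15:-→d16:-→d17:-→d18:-→d19:-→d20:-→d21:-→d22:-→d23:-→d24:H4→d25:-→d26:-→d27:H6 -> H6
  lookup 245.18.33.246: bits 11110101000100100010000111110110 walk d0:H3→d1:-→d2:-→d3:-→d4:-→d5:-→d6:-→d7:-→d8:-→d9:-→d10:-→d11:-→d12:-→d13:-→d14:-→d15:-→d16:-→d17:-→d18:-→d19:-→d20:-→d21:-→d22:-→d23:-→d24:-→d25:-→d26:-→d27:-→d28:-→d29:-→d30:-→d31:-→d32:H0 -> H0
  lookup 243.224.124.218: bits 11110 walk d0:H3→d1:-→d2:-→d3:-→d4:-→d5:- -> H3
  add 15.142.3.123/32 -> H3 at depth 32
  add 183.0.0.0/8 -> H2 at depth 8
  lookup 90.174.188.0: bits 010110101010111010111100 walk d0:H3→d1:-→d2:-→d3:-→d4:-→d5:-→d6:-→d7:-→d8:-→d9:-→d10:-→d11:-→d12:-→d13:-→d14:-→d15:-→d16:-→d17:-→d18:-→d19:-→d20:-→d21:-→d22:-→d23:-→d24:H1 -> H1
  add 90.160.0.0/12 -> H0 at depth 12
  add 15.142.3.122/31 -> H0 at depth 31
  add 90.160.0.0/11 -> H5 at depth 11
  lookup 15.142.3.123: bits 00001111100011100000001101111011 walk d0:H3→d1:-→d2:-→d3:-→d4:-→d5:-→d6:-→d7:-→d8:-→d9:-→d10:-→d11:-→d12:-→d13:-→d14:-→d15:-→d16:-→d17:-→d18:-→d19:-→d20:-→d21:-→d22:-→d23:-→d24:-→d25:-→d26:-→d27:-→d28:-→d29:-→d30:-→d31:H0→d32:H3 -> H3
  del 90.160.0.0/12 (clear depth 12)
  add 183.50.136.0/24 -> H5 at depth 24
  lookup 75.174.78.86: bits 010 walk d0:H3→d1:-→d2:-→d3:- -> H3
  add 0.0.0.0/0 -> H5 at depth 0
  add 12.0.0.0/6 -> H5 at depth 6

== LOOKUPS ==
["H0","H3","H0","H1","H6","H0","H3","H1","H3","H3"]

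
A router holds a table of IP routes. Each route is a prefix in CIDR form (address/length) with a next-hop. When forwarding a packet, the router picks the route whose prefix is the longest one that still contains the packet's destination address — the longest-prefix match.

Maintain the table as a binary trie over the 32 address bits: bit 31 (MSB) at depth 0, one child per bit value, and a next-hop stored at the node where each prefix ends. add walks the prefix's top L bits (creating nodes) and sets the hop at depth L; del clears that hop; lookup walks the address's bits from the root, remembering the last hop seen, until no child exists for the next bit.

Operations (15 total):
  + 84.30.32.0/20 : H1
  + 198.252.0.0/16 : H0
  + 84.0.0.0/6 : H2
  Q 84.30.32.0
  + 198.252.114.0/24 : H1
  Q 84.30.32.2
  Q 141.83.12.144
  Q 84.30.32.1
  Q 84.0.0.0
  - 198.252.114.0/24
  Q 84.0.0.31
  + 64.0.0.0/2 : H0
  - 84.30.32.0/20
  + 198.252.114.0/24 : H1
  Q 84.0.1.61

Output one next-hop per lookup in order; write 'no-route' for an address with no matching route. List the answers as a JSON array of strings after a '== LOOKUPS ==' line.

Trace:
  + 84.30.32.0/20 (H1) depth=20
  + 198.252.0.0/16 (H0) depth=16
  + 84.0.0.0/6 (H2) depth=6
  ? 84.30.32.0  path d0:-→d1:-→d2:-→d3:-→d4:-→d5:-→d6:H2→d7:-→d8:-→d9:-→d10:-→d11:-→d12:-→d13:-→d14:-→d15:-→d16:-→d17:-→d18:-→d19:-→d20:H1  best=H1
  + 198.252.114.0/24 (H1) depth=24
  ? 84.30.32.2  path d0:-→d1:-→d2:-→d3:-→d4:-→d5:-→d6:H2→d7:-→d8:-→d9:-→d10:-→d11:-→d12:-→d13:-→d14:-→d15:-→d16:-→d17:-→d18:-→d19:-→d20:H1  best=H1
  ? 141.83.12.144  path d0:-→d1:-  best=no-route
  ? 84.30.32.1  path d0:-→d1:-→d2:-→d3:-→d4:-→d5:-→d6:H2→d7:-→d8:-→d9:-→d10:-→d11:-→d12:-→d13:-→d14:-→d15:-→d16:-→d17:-→d18:-→d19:-→d20:H1  best=H1
  ? 84.0.0.0  path d0:-→d1:-→d2:-→d3:-→d4:-→d5:-→d6:H2→d7:-→d8:-→d9:-→d10:-→d11:-  best=H2
  del 198.252.114.0/24 (clear depth 24)
  ? 84.0.0.31  path d0:-→d1:-→d2:-→d3:-→d4:-→d5:-→d6:H2→d7:-→d8:-→d9:-→d10:-→d11:-  best=H2
  + 64.0.0.0/2 (H0) depth=2
  del 84.30.32.0/20 (clear depth 20)
  + 198.252.114.0/24 (H1) depth=24
  ? 84.0.1.61  path d0:-→d1:-→d2:H0→d3:-→d4:-→d5:-→d6:H2→d7:-→d8:-→d9:-→d10:-→d11:-  best=H2

== LOOKUPS ==
["H1","H1","no-route","H1","H2","H2","H2"]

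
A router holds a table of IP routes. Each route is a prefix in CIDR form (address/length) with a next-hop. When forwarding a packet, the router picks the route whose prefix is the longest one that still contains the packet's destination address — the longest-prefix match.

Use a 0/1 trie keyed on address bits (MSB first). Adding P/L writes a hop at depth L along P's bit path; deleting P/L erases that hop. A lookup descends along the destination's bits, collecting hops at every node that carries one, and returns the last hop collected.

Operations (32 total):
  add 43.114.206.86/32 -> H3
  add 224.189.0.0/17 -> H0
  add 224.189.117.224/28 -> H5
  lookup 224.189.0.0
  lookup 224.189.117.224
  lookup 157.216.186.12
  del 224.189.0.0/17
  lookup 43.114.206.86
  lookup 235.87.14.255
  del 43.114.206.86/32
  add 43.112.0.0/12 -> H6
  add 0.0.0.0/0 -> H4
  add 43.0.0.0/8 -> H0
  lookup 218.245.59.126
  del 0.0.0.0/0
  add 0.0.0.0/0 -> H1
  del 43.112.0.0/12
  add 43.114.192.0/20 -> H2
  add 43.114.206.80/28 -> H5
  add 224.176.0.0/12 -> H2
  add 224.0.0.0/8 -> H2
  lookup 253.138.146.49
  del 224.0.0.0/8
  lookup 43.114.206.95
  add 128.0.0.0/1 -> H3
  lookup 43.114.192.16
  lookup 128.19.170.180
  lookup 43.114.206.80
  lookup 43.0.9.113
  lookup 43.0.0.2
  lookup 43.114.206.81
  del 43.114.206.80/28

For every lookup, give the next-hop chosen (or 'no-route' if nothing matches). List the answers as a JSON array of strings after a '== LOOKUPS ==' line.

Apply in order:
  add 43.114.206.86/32 -> H3 at depth 32
  add 224.189.0.0/17 -> H0 at depth 17
  add 224.189.117.224/28 -> H5 at depth 28
  lookup 224.189.0.0: bits 11100000101111010 walk d0:-→d1:-→d2:-→d3:-→d4:-→d5:-→d6:-→d7:-→d8:-→d9:-→d10:-→d11:-→d12:-→d13:-→d14:-→d15:-→d16:-→d17:H0 -> H0
  lookup 224.189.117.224: bits 1110000010111101011101011110 walk d0:-→d1:-→d2:-→d3:-→d4:-→d5:-→d6:-→d7:-→d8:-→d9:-→d10:-→d11:-→d12:-→d13:-→d14:-→d15:-→d16:-→d17:H0→d18:-→d19:-→d20:-→d21:-→d22:-→d23:-→d24:-→d25:-→d26:-→d27:-→d28:H5 -> H5
  lookup 157.216.186.12: bits 1 walk d0:-→d1:- -> no-route
  - 224.189.0.0/17 clear@17
  lookup 43.114.206.86: bits 00101011011100101100111001010110 walk d0:-→d1:-→d2:-→d3:-→d4:-→d5:-→d6:-→d7:-→d8:-→d9:-→d10:-→d11:-→d12:-→d13:-→d14:-→d15:-→d16:-→d17:-→d18:-→d19:-→d20:-→d21:-→d22:-→d23:-→d24:-→d25:-→d26:-→d27:-→d28:-→d29:-→d30:-→d31:-→d32:H3 -> H3
  lookup 235.87.14.255: bits 1110 walk d0:-→d1:-→d2:-→d3:-→d4:- -> no-route
  - 43.114.206.86/32 clear@32
  add 43.112.0.0/12 -> H6 at depth 12
  add 0.0.0.0/0 -> H4 at depth 0
  add 43.0.0.0/8 -> H0 at depth 8
  lookup 218.245.59.126: bits 11 walk d0:H4→d1:-→d2:- -> H4
  - 0.0.0.0/0 clear@0
  add 0.0.0.0/0 -> H1 at depth 0
  - 43.112.0.0/12 clear@12
  add 43.114.192.0/20 -> H2 at depth 20
  add 43.114.206.80/28 -> H5 at depth 28
  add 224.176.0.0/12 -> H2 at depth 12
  add 224.0.0.0/8 -> H2 at depth 8
  lookup 253.138.146.49: bits 111 walk d0:H1→d1:-→d2:-→d3:- -> H1
  - 224.0.0.0/8 clear@8
  lookup 43.114.206.95: bits 0010101101110010110011100101 walk d0:H1→d1:-→d2:-→d3:-→d4:-→d5:-→d6:-→d7:-→d8:H0→d9:-→d10:-→d11:-→d12:-→d13:-→d14:-→d15:-→d16:-→d17:-→d18:-→d19:-→d20:H2→d21:-→d22:-→d23:-→d24:-→d25:-→d26:-→d27:-→d28:H5 -> H5
  add 128.0.0.0/1 -> H3 at depth 1
  lookup 43.114.192.16: bits 00101011011100101100 walk d0:H1→d1:-→d2:-→d3:-→d4:-→d5:-→d6:-→d7:-→d8:H0→d9:-→d10:-→d11:-→d12:-→d13:-→d14:-→d15:-→d16:-→d17:-→d18:-→d19:-→d20:H2 -> H2
  lookup 128.19.170.180: bits 1 walk d0:H1→d1:H3 -> H3
  lookup 43.114.206.80: bits 00101011011100101100111001010 walk d0:H1→d1:-→d2:-→d3:-→d4:-→d5:-→d6:-→d7:-→d8:H0→d9:-→d10:-→d11:-→d12:-→d13:-→d14:-→d15:-→d16:-→d17:-→d18:-→d19:-→d20:H2→d21:-→d22:-→d23:-→d24:-→d25:-→d26:-→d27:-→d28:H5→d29:- -> H5
  lookup 43.0.9.113: bits 001010110 walk d0:H1→d1:-→d2:-→d3:-→d4:-→d5:-→d6:-→d7:-→d8:H0→d9:- -> H0
  lookup 43.0.0.2: bits 001010110 walk d0:H1→d1:-→d2:-→d3:-→d4:-→d5:-→d6:-→d7:-→d8:H0→d9:- -> H0
  lookup 43.114.206.81: bits 00101011011100101100111001010 walk d0:H1→d1:-→d2:-→d3:-→d4:-→d5:-→d6:-→d7:-→d8:H0→d9:-→d10:-→d11:-→d12:-→d13:-→d14:-→d15:-→d16:-→d17:-→d18:-→d19:-→d20:H2→d21:-→d22:-→d23:-→d24:-→d25:-→d26:-→d27:-→d28:H5→d29:- -> H5
  - 43.114.206.80/28 clear@28

== LOOKUPS ==
["H0","H5","no-route","H3","no-route","H4","H1","H5","H2","H3","H5","H0","H0","H5"]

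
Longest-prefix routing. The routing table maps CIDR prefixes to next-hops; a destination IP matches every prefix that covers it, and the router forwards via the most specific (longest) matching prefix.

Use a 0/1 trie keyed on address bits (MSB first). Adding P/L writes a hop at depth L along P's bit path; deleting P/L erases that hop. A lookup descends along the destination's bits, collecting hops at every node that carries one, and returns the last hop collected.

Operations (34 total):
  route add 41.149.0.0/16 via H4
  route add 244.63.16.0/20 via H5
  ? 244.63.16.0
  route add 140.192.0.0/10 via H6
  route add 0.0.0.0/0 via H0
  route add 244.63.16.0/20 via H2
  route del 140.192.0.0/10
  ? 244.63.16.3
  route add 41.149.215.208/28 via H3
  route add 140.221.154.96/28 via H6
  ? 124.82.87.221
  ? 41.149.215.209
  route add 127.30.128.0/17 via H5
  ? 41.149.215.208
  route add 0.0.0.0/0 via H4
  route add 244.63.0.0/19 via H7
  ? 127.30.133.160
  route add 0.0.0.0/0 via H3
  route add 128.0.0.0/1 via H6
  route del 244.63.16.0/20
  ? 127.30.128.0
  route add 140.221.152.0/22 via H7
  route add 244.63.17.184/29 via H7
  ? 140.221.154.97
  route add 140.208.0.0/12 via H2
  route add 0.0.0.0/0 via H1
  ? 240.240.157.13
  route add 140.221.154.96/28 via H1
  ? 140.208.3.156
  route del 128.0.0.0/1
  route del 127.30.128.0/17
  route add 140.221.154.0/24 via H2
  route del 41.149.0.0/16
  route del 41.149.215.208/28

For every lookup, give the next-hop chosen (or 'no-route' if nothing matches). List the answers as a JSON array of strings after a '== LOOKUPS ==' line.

Apply in order:
  add 41.149.0.0/16 -> H4 at depth 16
  add 244.63.16.0/20 -> H5 at depth 20
  lookup 244.63.16.0: bits 11110100001111110001 walk d0:-→d1:-→d2:-→d3:-→d4:-→d5:-→d6:-→d7:-→d8:-→d9:-→d10:-→d11:-→d12:-→d13:-→d14:-→d15:-→d16:-→d17:-→d18:-→d19:-→d20:H5 -> H5
  add 140.192.0.0/10 -> H6 at depth 10
  add 0.0.0.0/0 -> H0 at depth 0
  add 244.63.16.0/20 -> H2 at depth 20
  - 140.192.0.0/10 clear@10
  lookup 244.63.16.3: bits 11110100001111110001 walk d0:H0→d1:-→d2:-→d3:-→d4:-→d5:-→d6:-→d7:-→d8:-→d9:-→d10:-→d11:-→d12:-→d13:-→d14:-→d15:-→d16:-→d17:-→d18:-→d19:-→d20:H2 -> H2
  add 41.149.215.208/28 -> H3 at depth 28
  add 140.221.154.96/28 -> H6 at depth 28
  lookup 124.82.87.221: bits 0 walk d0:H0→d1:- -> H0
  lookup 41.149.215.209: bits 0010100110010101110101111101 walk d0:H0→d1:-→d2:-→d3:-→d4:-→d5:-→d6:-→d7:-→d8:-→d9:-→d10:-→d11:-→d12:-→d13:-→d14:-→d15:-→d16:H4→d17:-→d18:-→d19:-→d20:-→d21:-→d22:-→d23:-→d24:-→d25:-→d26:-→d27:-→d28:H3 -> H3
  add 127.30.128.0/17 -> H5 at depth 17
  lookup 41.149.215.208: bits 0010100110010101110101111101 walk d0:H0→d1:-→d2:-→d3:-→d4:-→d5:-→d6:-→d7:-→d8:-→d9:-→d10:-→d11:-→d12:-→d13:-→d14:-→d15:-→d16:H4→d17:-→d18:-→d19:-→d20:-→d21:-→d22:-→d23:-→d24:-→d25:-→d26:-→d27:-→d28:H3 -> H3
  add 0.0.0.0/0 -> H4 at depth 0
  add 244.63.0.0/19 -> H7 at depth 19
  lookup 127.30.133.160: bits 01111111000111101 walk d0:H4→d1:-→d2:-→d3:-→d4:-→d5:-→d6:-→d7:-→d8:-→d9:-→d10:-→d11:-→d12:-→d13:-→d14:-→d15:-→d16:-→d17:H5 -> H5
  add 0.0.0.0/0 -> H3 at depth 0
  add 128.0.0.0/1 -> H6 at depth 1
  - 244.63.16.0/20 clear@20
  lookup 127.30.128.0: bits 01111111000111101 walk d0:H3→d1:-→d2:-→d3:-→d4:-→d5:-→d6:-→d7:-→d8:-→d9:-→d10:-→d11:-→d12:-→d13:-→d14:-→d15:-→d16:-→d17:H5 -> H5
  add 140.221.152.0/22 -> H7 at depth 22
  add 244.63.17.184/29 -> H7 at depth 29
  lookup 140.221.154.97: bits 1000110011011101100110100110 walk d0:H3→d1:H6→d2:-→d3:-→d4:-→d5:-→d6:-→d7:-→d8:-→d9:-→d10:-→d11:-→d12:-→d13:-→d14:-→d15:-→d16:-→d17:-→d18:-→d19:-→d20:-→d21:-→d22:H7→d23:-→d24:-→d25:-→d26:-→d27:-→d28:H6 -> H6
  add 140.208.0.0/12 -> H2 at depth 12
  add 0.0.0.0/0 -> H1 at depth 0
  lookup 240.240.157.13: bits 11110 walk d0:H1→d1:H6→d2:-→d3:-→d4:-→d5:- -> H6
  add 140.221.154.96/28 -> H1 at depth 28
  lookup 140.208.3.156: bits 100011001101 walk d0:H1→d1:H6→d2:-→d3:-→d4:-→d5:-→d6:-→d7:-→d8:-→d9:-→d10:-→d11:-→d12:H2 -> H2
  - 128.0.0.0/1 clear@1
  - 127.30.128.0/17 clear@17
  add 140.221.154.0/24 -> H2 at depth 24
  - 41.149.0.0/16 clear@16
  - 41.149.215.208/28 clear@28

== LOOKUPS ==
["H5","H2","H0","H3","H3","H5","H5","H6","H6","H2"]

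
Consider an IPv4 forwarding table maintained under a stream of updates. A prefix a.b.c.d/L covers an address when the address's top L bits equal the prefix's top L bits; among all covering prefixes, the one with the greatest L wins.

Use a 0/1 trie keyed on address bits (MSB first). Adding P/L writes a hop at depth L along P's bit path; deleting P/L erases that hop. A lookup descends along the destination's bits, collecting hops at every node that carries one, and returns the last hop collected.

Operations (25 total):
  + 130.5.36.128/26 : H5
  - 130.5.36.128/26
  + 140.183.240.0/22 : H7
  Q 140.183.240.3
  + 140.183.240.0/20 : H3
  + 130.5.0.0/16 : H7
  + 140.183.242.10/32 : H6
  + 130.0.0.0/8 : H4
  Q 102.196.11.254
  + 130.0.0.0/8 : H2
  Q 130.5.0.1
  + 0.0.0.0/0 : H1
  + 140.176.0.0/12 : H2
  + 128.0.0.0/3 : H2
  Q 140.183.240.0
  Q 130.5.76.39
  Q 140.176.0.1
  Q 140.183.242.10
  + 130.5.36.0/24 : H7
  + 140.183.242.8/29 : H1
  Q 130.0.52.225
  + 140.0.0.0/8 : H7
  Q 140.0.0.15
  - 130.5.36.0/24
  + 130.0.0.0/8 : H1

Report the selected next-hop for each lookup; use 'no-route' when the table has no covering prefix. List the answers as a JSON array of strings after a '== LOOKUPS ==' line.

Process each operation:
  add 130.5.36.128/26 -> H5 at depth 26
  - 130.5.36.128/26 clear@26
  add 140.183.240.0/22 -> H7 at depth 22
  Q 140.183.240.3: descend 1000110010110111111100 ; hops seen [H7] ; pick H7
  add 140.183.240.0/20 -> H3 at depth 20
  add 130.5.0.0/16 -> H7 at depth 16
  add 140.183.242.10/32 -> H6 at depth 32
  add 130.0.0.0/8 -> H4 at depth 8
  Q 102.196.11.254: descend ε ; hops seen [∅] ; pick no-route
  add 130.0.0.0/8 -> H2 at depth 8
  Q 130.5.0.1: descend 100000100000010100 ; hops seen [H2,H7] ; pick H7
  add 0.0.0.0/0 -> H1 at depth 0
  add 140.176.0.0/12 -> H2 at depth 12
  add 128.0.0.0/3 -> H2 at depth 3
  Q 140.183.240.0: descend 1000110010110111111100 ; hops seen [H1,H2,H2,H3,H7] ; pick H7
  Q 130.5.76.39: descend 10000010000001010 ; hops seen [H1,H2,H2,H7] ; pick H7
  Q 140.176.0.1: descend 1000110010110 ; hops seen [H1,H2,H2] ; pick H2
  Q 140.183.242.10: descend 10001100101101111111001000001010 ; hops seen [H1,H2,H2,H3,H7,H6] ; pick H6
  add 130.5.36.0/24 -> H7 at depth 24
  add 140.183.242.8/29 -> H1 at depth 29
  Q 130.0.52.225: descend 1000001000000 ; hops seen [H1,H2,H2] ; pick H2
  add 140.0.0.0/8 -> H7 at depth 8
  Q 140.0.0.15: descend 10001100 ; hops seen [H1,H2,H7] ; pick H7
  - 130.5.36.0/24 clear@24
  add 130.0.0.0/8 -> H1 at depth 8

== LOOKUPS ==
["H7","no-route","H7","H7","H7","H2","H6","H2","H7"]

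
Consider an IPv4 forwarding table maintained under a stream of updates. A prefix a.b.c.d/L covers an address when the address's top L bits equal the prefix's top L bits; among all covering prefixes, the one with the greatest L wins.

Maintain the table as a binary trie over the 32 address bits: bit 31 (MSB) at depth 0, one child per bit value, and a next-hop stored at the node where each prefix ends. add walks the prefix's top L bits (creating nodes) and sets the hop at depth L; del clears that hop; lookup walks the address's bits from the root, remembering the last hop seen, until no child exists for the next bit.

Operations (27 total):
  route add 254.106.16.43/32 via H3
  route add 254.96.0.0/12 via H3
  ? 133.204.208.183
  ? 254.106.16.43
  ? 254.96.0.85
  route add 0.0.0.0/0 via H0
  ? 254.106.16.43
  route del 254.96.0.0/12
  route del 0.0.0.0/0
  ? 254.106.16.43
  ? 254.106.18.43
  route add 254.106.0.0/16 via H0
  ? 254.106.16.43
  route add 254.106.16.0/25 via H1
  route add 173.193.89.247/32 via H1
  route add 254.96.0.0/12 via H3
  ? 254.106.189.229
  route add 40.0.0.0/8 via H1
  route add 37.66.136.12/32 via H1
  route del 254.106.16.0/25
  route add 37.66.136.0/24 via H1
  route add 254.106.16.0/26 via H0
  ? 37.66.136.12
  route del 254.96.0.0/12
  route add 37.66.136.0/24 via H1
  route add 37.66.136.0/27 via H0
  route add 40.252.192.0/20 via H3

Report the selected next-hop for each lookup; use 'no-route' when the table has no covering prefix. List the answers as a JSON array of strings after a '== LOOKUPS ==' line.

Trace:
  + 254.106.16.43/32 (H3) depth=32
  + 254.96.0.0/12 (H3) depth=12
  lookup 133.204.208.183: bits 1 walk d0:-→d1:- -> no-route
  lookup 254.106.16.43: bits 11111110011010100001000000101011 walk d0:-→d1:-→d2:-→d3:-→d4:-→d5:-→d6:-→d7:-→d8:-→d9:-→d10:-→d11:-→d12:H3→d13:-→d14:-→d15:-→d16:-→d17:-→d18:-→d19:-→d20:-→d21:-→d22:-→d23:-→d24:-→d25:-→d26:-→d27:-→d28:-→d29:-→d30:-→d31:-→d32:H3 -> H3
  lookup 254.96.0.85: bits 111111100110 walk d0:-→d1:-→d2:-→d3:-→d4:-→d5:-→d6:-→d7:-→d8:-→d9:-→d10:-→d11:-→d12:H3 -> H3
  + 0.0.0.0/0 (H0) depth=0
  lookup 254.106.16.43: bits 11111110011010100001000000101011 walk d0:H0→d1:-→d2:-→d3:-→d4:-→d5:-→d6:-→d7:-→d8:-→d9:-→d10:-→d11:-→d12:H3→d13:-→d14:-→d15:-→d16:-→d17:-→d18:-→d19:-→d20:-→d21:-→d22:-→d23:-→d24:-→d25:-→d26:-→d27:-→d28:-→d29:-→d30:-→d31:-→d32:H3 -> H3
  - 254.96.0.0/12 clear@12
  - 0.0.0.0/0 clear@0
  lookup 254.106.16.43: bits 11111110011010100001000000101011 walk d0:-→d1:-→d2:-→d3:-→d4:-→d5:-→d6:-→d7:-→d8:-→d9:-→d10:-→d11:-→d12:-→d13:-→d14:-→d15:-→d16:-→d17:-→d18:-→d19:-→d20:-→d21:-→d22:-→d23:-→d24:-→d25:-→d26:-→d27:-→d28:-→d29:-→d30:-→d31:-→d32:H3 -> H3
  lookup 254.106.18.43: bits 1111111001101010000100 walk d0:-→d1:-→d2:-→d3:-→d4:-→d5:-→d6:-→d7:-→d8:-→d9:-→d10:-→d11:-→d12:-→d13:-→d14:-→d15:-→d16:-→d17:-→d18:-→d19:-→d20:-→d21:-→d22:- -> no-route
  + 254.106.0.0/16 (H0) depth=16
  lookup 254.106.16.43: bits 11111110011010100001000000101011 walk d0:-→d1:-→d2:-→d3:-→d4:-→d5:-→d6:-→d7:-→d8:-→d9:-→d10:-→d11:-→d12:-→d13:-→d14:-→d15:-→d16:H0→d17:-→d18:-→d19:-→d20:-→d21:-→d22:-→d23:-→d24:-→d25:-→d26:-→d27:-→d28:-→d29:-→d30:-→d31:-→d32:H3 -> H3
  + 254.106.16.0/25 (H1) depth=25
  + 173.193.89.247/32 (H1) depth=32
  + 254.96.0.0/12 (H3) depth=12
  lookup 254.106.189.229: bits 1111111001101010 walk d0:-→d1:-→d2:-→d3:-→d4:-→d5:-→d6:-→d7:-→d8:-→d9:-→d10:-→d11:-→d12:H3→d13:-→d14:-→d15:-→d16:H0 -> H0
  + 40.0.0.0/8 (H1) depth=8
  + 37.66.136.12/32 (H1) depth=32
  - 254.106.16.0/25 clear@25
  + 37.66.136.0/24 (H1) depth=24
  + 254.106.16.0/26 (H0) depth=26
  lookup 37.66.136.12: bits 00100101010000101000100000001100 walk d0:-→d1:-→d2:-→d3:-→d4:-→d5:-→d6:-→d7:-→d8:-→d9:-→d10:-→d11:-→d12:-→d13:-→d14:-→d15:-→d16:-→d17:-→d18:-→d19:-→d20:-→d21:-→d22:-→d23:-→d24:H1→d25:-→d26:-→d27:-→d28:-→d29:-→d30:-→d31:-→d32:H1 -> H1
  - 254.96.0.0/12 clear@12
  + 37.66.136.0/24 (H1) depth=24
  + 37.66.136.0/27 (H0) depth=27
  + 40.252.192.0/20 (H3) depth=20

== LOOKUPS ==
["no-route","H3","H3","H3","H3","no-route","H3","H0","H1"]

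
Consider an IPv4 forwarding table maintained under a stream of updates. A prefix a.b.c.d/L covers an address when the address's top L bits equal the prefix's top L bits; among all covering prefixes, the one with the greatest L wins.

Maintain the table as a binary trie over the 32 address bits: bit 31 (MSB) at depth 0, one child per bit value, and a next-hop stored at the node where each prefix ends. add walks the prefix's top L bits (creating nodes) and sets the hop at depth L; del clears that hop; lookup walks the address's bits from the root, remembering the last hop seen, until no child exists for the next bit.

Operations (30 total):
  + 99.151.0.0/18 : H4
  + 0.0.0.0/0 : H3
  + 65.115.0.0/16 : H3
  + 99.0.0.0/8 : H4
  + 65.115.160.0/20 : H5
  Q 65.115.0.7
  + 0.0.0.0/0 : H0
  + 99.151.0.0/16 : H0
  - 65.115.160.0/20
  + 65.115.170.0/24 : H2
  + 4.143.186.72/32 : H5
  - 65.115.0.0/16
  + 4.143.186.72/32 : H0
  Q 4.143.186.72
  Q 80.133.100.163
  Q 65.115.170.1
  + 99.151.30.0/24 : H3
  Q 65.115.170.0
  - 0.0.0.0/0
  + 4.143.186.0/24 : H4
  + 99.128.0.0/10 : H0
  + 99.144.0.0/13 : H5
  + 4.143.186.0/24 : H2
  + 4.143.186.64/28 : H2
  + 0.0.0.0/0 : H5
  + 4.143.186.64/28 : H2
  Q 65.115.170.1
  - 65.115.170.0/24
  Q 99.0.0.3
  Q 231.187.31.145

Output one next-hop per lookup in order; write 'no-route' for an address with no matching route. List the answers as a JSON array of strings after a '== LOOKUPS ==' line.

Process each operation:
  add 99.151.0.0/18 -> H4 at depth 18
  add 0.0.0.0/0 -> H3 at depth 0
  add 65.115.0.0/16 -> H3 at depth 16
  add 99.0.0.0/8 -> H4 at depth 8
  add 65.115.160.0/20 -> H5 at depth 20
  Q 65.115.0.7: descend 0100000101110011 ; hops seen [H3,H3] ; pick H3
  add 0.0.0.0/0 -> H0 at depth 0
  add 99.151.0.0/16 -> H0 at depth 16
  - 65.115.160.0/20 clear@20
  add 65.115.170.0/24 -> H2 at depth 24
  add 4.143.186.72/32 -> H5 at depth 32
  - 65.115.0.0/16 clear@16
  add 4.143.186.72/32 -> H0 at depth 32
  Q 4.143.186.72: descend 00000100100011111011101001001000 ; hops seen [H0,H0] ; pick H0
  Q 80.133.100.163: descend 010 ; hops seen [H0] ; pick H0
  Q 65.115.170.1: descend 010000010111001110101010 ; hops seen [H0,H2] ; pick H2
  add 99.151.30.0/24 -> H3 at depth 24
  Q 65.115.170.0: descend 010000010111001110101010 ; hops seen [H0,H2] ; pick H2
  - 0.0.0.0/0 clear@0
  add 4.143.186.0/24 -> H4 at depth 24
  add 99.128.0.0/10 -> H0 at depth 10
  add 99.144.0.0/13 -> H5 at depth 13
  add 4.143.186.0/24 -> H2 at depth 24
  add 4.143.186.64/28 -> H2 at depth 28
  add 0.0.0.0/0 -> H5 at depth 0
  add 4.143.186.64/28 -> H2 at depth 28
  Q 65.115.170.1: descend 010000010111001110101010 ; hops seen [H5,H2] ; pick H2
  - 65.115.170.0/24 clear@24
  Q 99.0.0.3: descend 01100011 ; hops seen [H5,H4] ; pick H4
  Q 231.187.31.145: descend ε ; hops seen [H5] ; pick H5

== LOOKUPS ==
["H3","H0","H0","H2","H2","H2","H4","H5"]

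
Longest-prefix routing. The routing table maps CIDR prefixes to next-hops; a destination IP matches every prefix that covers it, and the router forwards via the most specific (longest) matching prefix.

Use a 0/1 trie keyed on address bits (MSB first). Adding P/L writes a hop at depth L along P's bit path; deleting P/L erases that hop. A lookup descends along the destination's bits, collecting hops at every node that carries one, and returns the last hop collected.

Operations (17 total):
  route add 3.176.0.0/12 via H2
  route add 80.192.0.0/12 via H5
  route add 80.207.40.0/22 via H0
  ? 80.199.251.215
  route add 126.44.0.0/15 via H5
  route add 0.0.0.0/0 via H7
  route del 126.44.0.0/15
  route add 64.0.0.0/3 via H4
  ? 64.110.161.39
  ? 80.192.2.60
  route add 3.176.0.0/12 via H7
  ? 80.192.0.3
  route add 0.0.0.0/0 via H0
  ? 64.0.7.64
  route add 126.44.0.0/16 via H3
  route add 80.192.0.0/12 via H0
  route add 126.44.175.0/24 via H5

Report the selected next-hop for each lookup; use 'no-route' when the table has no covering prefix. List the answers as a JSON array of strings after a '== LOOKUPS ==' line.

Apply in order:
  + 3.176.0.0/12 (H2) depth=12
  + 80.192.0.0/12 (H5) depth=12
  + 80.207.40.0/22 (H0) depth=22
  lookup 80.199.251.215: bits 010100001100 walk d0:-→d1:-→d2:-→d3:-→d4:-→d5:-→d6:-→d7:-→d8:-→d9:-→d10:-→d11:-→d12:H5 -> H5
  + 126.44.0.0/15 (H5) depth=15
  + 0.0.0.0/0 (H7) depth=0
  - 126.44.0.0/15 clear@15
  + 64.0.0.0/3 (H4) depth=3
  lookup 64.110.161.39: bits 010 walk d0:H7→d1:-→d2:-→d3:H4 -> H4
  lookup 80.192.2.60: bits 010100001100 walk d0:H7→d1:-→d2:-→d3:H4→d4:-→d5:-→d6:-→d7:-→d8:-→d9:-→d10:-→d11:-→d12:H5 -> H5
  + 3.176.0.0/12 (H7) depth=12
  lookup 80.192.0.3: bits 010100001100 walk d0:H7→d1:-→d2:-→d3:H4→d4:-→d5:-→d6:-→d7:-→d8:-→d9:-→d10:-→d11:-→d12:H5 -> H5
  + 0.0.0.0/0 (H0) depth=0
  lookup 64.0.7.64: bits 010 walk d0:H0→d1:-→d2:-→d3:H4 -> H4
  + 126.44.0.0/16 (H3) depth=16
  + 80.192.0.0/12 (H0) depth=12
  + 126.44.175.0/24 (H5) depth=24

== LOOKUPS ==
["H5","H4","H5","H5","H4"]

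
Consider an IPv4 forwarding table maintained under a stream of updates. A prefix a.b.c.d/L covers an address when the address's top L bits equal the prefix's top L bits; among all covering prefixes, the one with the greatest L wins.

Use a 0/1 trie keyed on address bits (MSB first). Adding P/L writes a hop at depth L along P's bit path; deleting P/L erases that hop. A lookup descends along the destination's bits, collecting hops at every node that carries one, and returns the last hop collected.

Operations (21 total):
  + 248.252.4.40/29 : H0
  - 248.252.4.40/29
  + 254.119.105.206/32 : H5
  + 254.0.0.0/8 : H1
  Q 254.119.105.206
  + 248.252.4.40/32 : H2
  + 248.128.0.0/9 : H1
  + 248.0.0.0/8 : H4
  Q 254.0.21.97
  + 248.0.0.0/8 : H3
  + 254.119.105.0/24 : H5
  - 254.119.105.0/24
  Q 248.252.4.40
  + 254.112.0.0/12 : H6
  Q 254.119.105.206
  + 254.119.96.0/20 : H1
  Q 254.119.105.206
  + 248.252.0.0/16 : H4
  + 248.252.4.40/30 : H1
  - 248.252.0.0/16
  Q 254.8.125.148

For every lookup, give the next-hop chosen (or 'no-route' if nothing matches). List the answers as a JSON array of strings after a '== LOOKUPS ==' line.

Process each operation:
  add 248.252.4.40/29 -> H0 at depth 29
  - 248.252.4.40/29 clear@29
  add 254.119.105.206/32 -> H5 at depth 32
  add 254.0.0.0/8 -> H1 at depth 8
  lookup 254.119.105.206: bits 11111110011101110110100111001110 walk d0:-→d1:-→d2:-→d3:-→d4:-→d5:-→d6:-→d7:-→d8:H1→d9:-→d10:-→d11:-→d12:-→d13:-→d14:-→d15:-→d16:-→d17:-→d18:-→d19:-→d20:-→d21:-→d22:-→d23:-→d24:-→d25:-→d26:-→d27:-→d28:-→d29:-→d30:-→d31:-→d32:H5 -> H5
  add 248.252.4.40/32 -> H2 at depth 32
  add 248.128.0.0/9 -> H1 at depth 9
  add 248.0.0.0/8 -> H4 at depth 8
  lookup 254.0.21.97: bits 111111100 walk d0:-→d1:-→d2:-→d3:-→d4:-→d5:-→d6:-→d7:-→d8:H1→d9:- -> H1
  add 248.0.0.0/8 -> H3 at depth 8
  add 254.119.105.0/24 -> H5 at depth 24
  - 254.119.105.0/24 clear@24
  lookup 248.252.4.40: bits 11111000111111000000010000101000 walk d0:-→d1:-→d2:-→d3:-→d4:-→d5:-→d6:-→d7:-→d8:H3→d9:H1→d10:-→d11:-→d12:-→d13:-→d14:-→d15:-→d16:-→d17:-→d18:-→d19:-→d20:-→d21:-→d22:-→d23:-→d24:-→d25:-→d26:-→d27:-→d28:-→d29:-→d30:-→d31:-→d32:H2 -> H2
  add 254.112.0.0/12 -> H6 at depth 12
  lookup 254.119.105.206: bits 11111110011101110110100111001110 walk d0:-→d1:-→d2:-→d3:-→d4:-→d5:-→d6:-→d7:-→d8:H1→d9:-→d10:-→d11:-→d12:H6→d13:-→d14:-→d15:-→d16:-→d17:-→d18:-→d19:-→d20:-→d21:-→d22:-→d23:-→d24:-→d25:-→d26:-→d27:-→d28:-→d29:-→d30:-→d31:-→d32:H5 -> H5
  add 254.119.96.0/20 -> H1 at depth 20
  lookup 254.119.105.206: bits 11111110011101110110100111001110 walk d0:-→d1:-→d2:-→d3:-→d4:-→d5:-→d6:-→d7:-→d8:H1→d9:-→d10:-→d11:-→d12:H6→d13:-→d14:-→d15:-→d16:-→d17:-→d18:-→d19:-→d20:H1→d21:-→d22:-→d23:-→d24:-→d25:-→d26:-→d27:-→d28:-→d29:-→d30:-→d31:-→d32:H5 -> H5
  add 248.252.0.0/16 -> H4 at depth 16
  add 248.252.4.40/30 -> H1 at depth 30
  - 248.252.0.0/16 clear@16
  lookup 254.8.125.148: bits 111111100 walk d0:-→d1:-→d2:-→d3:-→d4:-→d5:-→d6:-→d7:-→d8:H1→d9:- -> H1

== LOOKUPS ==
["H5","H1","H2","H5","H5","H1"]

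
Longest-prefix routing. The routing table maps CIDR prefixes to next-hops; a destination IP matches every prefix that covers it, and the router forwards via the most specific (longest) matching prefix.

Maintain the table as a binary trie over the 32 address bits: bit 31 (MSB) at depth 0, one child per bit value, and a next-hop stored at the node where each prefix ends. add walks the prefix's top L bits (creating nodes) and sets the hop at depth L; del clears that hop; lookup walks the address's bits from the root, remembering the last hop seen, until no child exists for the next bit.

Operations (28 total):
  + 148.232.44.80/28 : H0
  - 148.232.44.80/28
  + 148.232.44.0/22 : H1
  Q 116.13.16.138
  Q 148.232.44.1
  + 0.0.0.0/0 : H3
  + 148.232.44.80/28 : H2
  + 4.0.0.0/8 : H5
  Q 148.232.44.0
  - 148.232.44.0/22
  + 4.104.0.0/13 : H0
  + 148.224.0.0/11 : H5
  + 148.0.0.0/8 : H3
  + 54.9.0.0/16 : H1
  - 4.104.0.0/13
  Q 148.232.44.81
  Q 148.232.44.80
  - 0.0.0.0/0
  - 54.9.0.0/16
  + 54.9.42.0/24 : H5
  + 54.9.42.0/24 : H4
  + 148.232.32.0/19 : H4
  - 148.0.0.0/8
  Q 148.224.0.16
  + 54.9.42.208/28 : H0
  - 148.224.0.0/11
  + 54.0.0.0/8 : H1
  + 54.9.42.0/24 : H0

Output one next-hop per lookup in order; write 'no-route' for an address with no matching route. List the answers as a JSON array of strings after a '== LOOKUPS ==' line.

Process each operation:
  + 148.232.44.80/28 (H0) depth=28
  del 148.232.44.80/28 (clear depth 28)
  + 148.232.44.0/22 (H1) depth=22
  Q 116.13.16.138: descend ε ; hops seen [∅] ; pick no-route
  Q 148.232.44.1: descend 1001010011101000001011000 ; hops seen [H1] ; pick H1
  + 0.0.0.0/0 (H3) depth=0
  + 148.232.44.80/28 (H2) depth=28
  + 4.0.0.0/8 (H5) depth=8
  Q 148.232.44.0: descend 1001010011101000001011000 ; hops seen [H3,H1] ; pick H1
  del 148.232.44.0/22 (clear depth 22)
  + 4.104.0.0/13 (H0) depth=13
  + 148.224.0.0/11 (H5) depth=11
  + 148.0.0.0/8 (H3) depth=8
  + 54.9.0.0/16 (H1) depth=16
  del 4.104.0.0/13 (clear depth 13)
  Q 148.232.44.81: descend 1001010011101000001011000101 ; hops seen [H3,H3,H5,H2] ; pick H2
  Q 148.232.44.80: descend 1001010011101000001011000101 ; hops seen [H3,H3,H5,H2] ; pick H2
  del 0.0.0.0/0 (clear depth 0)
  del 54.9.0.0/16 (clear depth 16)
  + 54.9.42.0/24 (H5) depth=24
  + 54.9.42.0/24 (H4) depth=24
  + 148.232.32.0/19 (H4) depth=19
  del 148.0.0.0/8 (clear depth 8)
  Q 148.224.0.16: descend 100101001110 ; hops seen [H5] ; pick H5
  + 54.9.42.208/28 (H0) depth=28
  del 148.224.0.0/11 (clear depth 11)
  + 54.0.0.0/8 (H1) depth=8
  + 54.9.42.0/24 (H0) depth=24

== LOOKUPS ==
["no-route","H1","H1","H2","H2","H5"]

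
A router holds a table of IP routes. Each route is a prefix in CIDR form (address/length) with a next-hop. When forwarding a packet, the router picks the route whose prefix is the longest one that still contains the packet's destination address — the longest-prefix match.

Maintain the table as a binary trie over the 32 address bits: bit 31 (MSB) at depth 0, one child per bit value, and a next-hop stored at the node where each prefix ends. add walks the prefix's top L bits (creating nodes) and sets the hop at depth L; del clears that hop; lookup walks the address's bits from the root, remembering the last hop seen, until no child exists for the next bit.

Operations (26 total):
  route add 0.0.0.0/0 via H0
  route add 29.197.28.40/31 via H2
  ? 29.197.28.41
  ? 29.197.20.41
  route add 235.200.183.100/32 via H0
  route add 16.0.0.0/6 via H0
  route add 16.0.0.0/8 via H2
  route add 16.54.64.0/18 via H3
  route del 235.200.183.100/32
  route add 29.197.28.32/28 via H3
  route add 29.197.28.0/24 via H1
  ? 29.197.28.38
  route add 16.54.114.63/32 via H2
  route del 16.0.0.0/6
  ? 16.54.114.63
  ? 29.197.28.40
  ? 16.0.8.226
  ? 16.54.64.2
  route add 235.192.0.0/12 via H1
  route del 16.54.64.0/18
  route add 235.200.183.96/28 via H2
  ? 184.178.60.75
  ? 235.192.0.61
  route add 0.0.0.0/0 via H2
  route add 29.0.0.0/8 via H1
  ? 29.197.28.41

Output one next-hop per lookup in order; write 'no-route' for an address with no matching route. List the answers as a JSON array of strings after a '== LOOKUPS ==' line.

Apply in order:
  + 0.0.0.0/0 (H0) depth=0
  + 29.197.28.40/31 (H2) depth=31
  lookup 29.197.28.41: bits 0001110111000101000111000010100 walk d0:H0→d1:-→d2:-→d3:-→d4:-→d5:-→d6:-→d7:-→d8:-→d9:-→d10:-→d11:-→d12:-→d13:-→d14:-→d15:-→d16:-→d17:-→d18:-→d19:-→d20:-→d21:-→d22:-→d23:-→d24:-→d25:-→d26:-→d27:-→d28:-→d29:-→d30:-→d31:H2 -> H2
  lookup 29.197.20.41: bits 00011101110001010001 walk d0:H0→d1:-→d2:-→d3:-→d4:-→d5:-→d6:-→d7:-→d8:-→d9:-→d10:-→d11:-→d12:-→d13:-→d14:-→d15:-→d16:-→d17:-→d18:-→d19:-→d20:- -> H0
  + 235.200.183.100/32 (H0) depth=32
  + 16.0.0.0/6 (H0) depth=6
  + 16.0.0.0/8 (H2) depth=8
  + 16.54.64.0/18 (H3) depth=18
  - 235.200.183.100/32 clear@32
  + 29.197.28.32/28 (H3) depth=28
  + 29.197.28.0/24 (H1) depth=24
  lookup 29.197.28.38: bits 0001110111000101000111000010 walk d0:H0→d1:-→d2:-→d3:-→d4:-→d5:-→d6:-→d7:-→d8:-→d9:-→d10:-→d11:-→d12:-→d13:-→d14:-→d15:-→d16:-→d17:-→d18:-→d19:-→d20:-→d21:-→d22:-→d23:-→d24:H1→d25:-→d26:-→d27:-→d28:H3 -> H3
  + 16.54.114.63/32 (H2) depth=32
  - 16.0.0.0/6 clear@6
  lookup 16.54.114.63: bits 00010000001101100111001000111111 walk d0:H0→d1:-→d2:-→d3:-→d4:-→d5:-→d6:-→d7:-→d8:H2→d9:-→d10:-→d11:-→d12:-→d13:-→d14:-→d15:-→d16:-→d17:-→d18:H3→d19:-→d20:-→d21:-→d22:-→d23:-→d24:-→d25:-→d26:-→d27:-→d28:-→d29:-→d30:-→d31:-→d32:H2 -> H2
  lookup 29.197.28.40: bits 0001110111000101000111000010100 walk d0:H0→d1:-→d2:-→d3:-→d4:-→d5:-→d6:-→d7:-→d8:-→d9:-→d10:-→d11:-→d12:-→d13:-→d14:-→d15:-→d16:-→d17:-→d18:-→d19:-→d20:-→d21:-→d22:-→d23:-→d24:H1→d25:-→d26:-→d27:-→d28:H3→d29:-→d30:-→d31:H2 -> H2
  lookup 16.0.8.226: bits 0001000000 walk d0:H0→d1:-→d2:-→d3:-→d4:-→d5:-→d6:-→d7:-→d8:H2→d9:-→d10:- -> H2
  lookup 16.54.64.2: bits 000100000011011001 walk d0:H0→d1:-→d2:-→d3:-→d4:-→d5:-→d6:-→d7:-→d8:H2→d9:-→d10:-→d11:-→d12:-→d13:-→d14:-→d15:-→d16:-→d17:-→d18:H3 -> H3
  + 235.192.0.0/12 (H1) depth=12
  - 16.54.64.0/18 clear@18
  + 235.200.183.96/28 (H2) depth=28
  lookup 184.178.60.75: bits 1 walk d0:H0→d1:- -> H0
  lookup 235.192.0.61: bits 111010111100 walk d0:H0→d1:-→d2:-→d3:-→d4:-→d5:-→d6:-→d7:-→d8:-→d9:-→d10:-→d11:-→d12:H1 -> H1
  + 0.0.0.0/0 (H2) depth=0
  + 29.0.0.0/8 (H1) depth=8
  lookup 29.197.28.41: bits 0001110111000101000111000010100 walk d0:H2→d1:-→d2:-→d3:-→d4:-→d5:-→d6:-→d7:-→d8:H1→d9:-→d10:-→d11:-→d12:-→d13:-→d14:-→d15:-→d16:-→d17:-→d18:-→d19:-→d20:-→d21:-→d22:-→d23:-→d24:H1→d25:-→d26:-→d27:-→d28:H3→d29:-→d30:-→d31:H2 -> H2

== LOOKUPS ==
["H2","H0","H3","H2","H2","H2","H3","H0","H1","H2"]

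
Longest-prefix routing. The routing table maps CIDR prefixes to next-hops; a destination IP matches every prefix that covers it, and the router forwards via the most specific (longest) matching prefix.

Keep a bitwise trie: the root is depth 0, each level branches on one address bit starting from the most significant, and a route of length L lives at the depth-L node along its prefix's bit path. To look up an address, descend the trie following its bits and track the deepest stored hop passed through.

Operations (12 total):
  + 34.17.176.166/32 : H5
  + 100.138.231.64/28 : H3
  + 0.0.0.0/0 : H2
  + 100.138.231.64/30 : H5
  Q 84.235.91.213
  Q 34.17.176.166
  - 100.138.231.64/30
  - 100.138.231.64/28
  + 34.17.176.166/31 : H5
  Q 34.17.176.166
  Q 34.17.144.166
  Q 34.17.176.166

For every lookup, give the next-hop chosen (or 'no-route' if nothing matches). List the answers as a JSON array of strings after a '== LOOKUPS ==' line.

Trace:
  + 34.17.176.166/32 (H5) depth=32
  + 100.138.231.64/28 (H3) depth=28
  + 0.0.0.0/0 (H2) depth=0
  + 100.138.231.64/30 (H5) depth=30
  lookup 84.235.91.213: bits 01 walk d0:H2→d1:-→d2:- -> H2
  lookup 34.17.176.166: bits 00100010000100011011000010100110 walk d0:H2→d1:-→d2:-→d3:-→d4:-→d5:-→d6:-→d7:-→d8:-→d9:-→d10:-→d11:-→d12:-→d13:-→d14:-→d15:-→d16:-→d17:-→d18:-→d19:-→d20:-→d21:-→d22:-→d23:-→d24:-→d25:-→d26:-→d27:-→d28:-→d29:-→d30:-→d31:-→d32:H5 -> H5
  del 100.138.231.64/30 (clear depth 30)
  del 100.138.231.64/28 (clear depth 28)
  + 34.17.176.166/31 (H5) depth=31
  lookup 34.17.176.166: bits 00100010000100011011000010100110 walk d0:H2→d1:-→d2:-→d3:-→d4:-→d5:-→d6:-→d7:-→d8:-→d9:-→d10:-→d11:-→d12:-→d13:-→d14:-→d15:-→d16:-→d17:-→d18:-→d19:-→d20:-→d21:-→d22:-→d23:-→d24:-→d25:-→d26:-→d27:-→d28:-→d29:-→d30:-→d31:H5→d32:H5 -> H5
  lookup 34.17.144.166: bits 001000100001000110 walk d0:H2→d1:-→d2:-→d3:-→d4:-→d5:-→d6:-→d7:-→d8:-→d9:-→d10:-→d11:-→d12:-→d13:-→d14:-→d15:-→d16:-→d17:-→d18:- -> H2
  lookup 34.17.176.166: bits 00100010000100011011000010100110 walk d0:H2→d1:-→d2:-→d3:-→d4:-→d5:-→d6:-→d7:-→d8:-→d9:-→d10:-→d11:-→d12:-→d13:-→d14:-→d15:-→d16:-→d17:-→d18:-→d19:-→d20:-→d21:-→d22:-→d23:-→d24:-→d25:-→d26:-→d27:-→d28:-→d29:-→d30:-→d31:H5→d32:H5 -> H5

== LOOKUPS ==
["H2","H5","H5","H2","H5"]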